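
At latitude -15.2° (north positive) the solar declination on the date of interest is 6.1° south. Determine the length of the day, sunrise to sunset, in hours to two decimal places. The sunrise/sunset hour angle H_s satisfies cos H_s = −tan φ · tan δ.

12.22 hours

cos H_s = −tan(-15.2°) · tan(-6.1°) = -0.0290, so H_s = arccos(-0.0290) = 91.66°.
Day length = 2 H_s / 15° h⁻¹ = 183.32° / 15 = 12.221 h.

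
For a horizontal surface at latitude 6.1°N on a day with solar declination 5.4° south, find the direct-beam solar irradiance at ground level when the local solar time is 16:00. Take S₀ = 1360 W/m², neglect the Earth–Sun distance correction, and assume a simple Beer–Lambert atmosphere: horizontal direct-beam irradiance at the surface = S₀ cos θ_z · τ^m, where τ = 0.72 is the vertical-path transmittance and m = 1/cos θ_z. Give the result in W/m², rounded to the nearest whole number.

Hour angle H = 15° × (16 − 12) = 60.00°.
With φ = 6.1°, δ = -5.4°, H = 60.00°: sin φ sin δ = -0.0100, cos φ cos δ cos H = 0.4950, so cos θ_z = 0.4850.
Air mass m = 1/cos θ_z = 1/0.4850 = 2.062; τ^m = 0.72^2.062 = 0.5079.
Surface direct beam = 1360 × 0.4850 × 0.5079 = 335.01 W/m².

335 W/m²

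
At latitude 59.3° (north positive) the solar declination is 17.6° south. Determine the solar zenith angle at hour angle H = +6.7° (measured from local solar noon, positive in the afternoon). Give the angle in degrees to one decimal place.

cos θ_z = sin(59.3°) sin(-17.6°) + cos(59.3°) cos(-17.6°) cos(6.70°) = -0.2600 + 0.4833 = 0.2233.
θ_z = arccos(0.2233) = 77.10°.

77.1°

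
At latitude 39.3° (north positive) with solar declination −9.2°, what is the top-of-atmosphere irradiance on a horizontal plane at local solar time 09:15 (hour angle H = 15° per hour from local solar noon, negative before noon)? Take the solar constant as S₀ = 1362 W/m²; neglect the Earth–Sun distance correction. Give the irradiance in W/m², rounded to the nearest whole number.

644 W/m²

Hour angle H = 15° × (9.25 − 12) = -41.25°.
cos θ_z = sin(39.3°) sin(-9.2°) + cos(39.3°) cos(-9.2°) cos(-41.25°) = -0.1013 + 0.5743 = 0.4730.
Top-of-atmosphere irradiance = S₀ cos θ_z = 1362 × 0.4730 = 644.23 W/m².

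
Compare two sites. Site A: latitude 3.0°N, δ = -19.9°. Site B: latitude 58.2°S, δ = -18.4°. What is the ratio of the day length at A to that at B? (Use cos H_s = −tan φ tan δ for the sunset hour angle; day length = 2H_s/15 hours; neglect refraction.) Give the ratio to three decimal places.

A: H_s = arccos(−tan 3.0° · tan -19.9°) = 88.91°, so 2H_s/15 = 11.8547 h.
B: H_s = arccos(−tan -58.2° · tan -18.4°) = 122.45°, so 2H_s/15 = 16.3267 h.
Ratio A/B = 11.8547 / 16.3267 = 0.7261.

0.726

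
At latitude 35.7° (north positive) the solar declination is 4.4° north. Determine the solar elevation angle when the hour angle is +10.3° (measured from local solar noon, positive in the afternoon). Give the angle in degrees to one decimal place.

57.3°

With φ = 35.7°, δ = 4.4°, H = 10.30°: sin φ sin δ = 0.0448, cos φ cos δ cos H = 0.7966, so cos θ_z = 0.8414.
θ_z = arccos(0.8414) = 32.71°, so the elevation is 90° − 32.71° = 57.29°.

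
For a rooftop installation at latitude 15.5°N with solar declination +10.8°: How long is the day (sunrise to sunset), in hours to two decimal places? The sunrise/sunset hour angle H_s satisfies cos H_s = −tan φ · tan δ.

12.40 hours

−tan φ tan δ = −(0.2773)(0.1908) = -0.0529; H_s = arccos(-0.0529) = 93.03°.
Day length = 2 H_s / 15° h⁻¹ = 186.06° / 15 = 12.404 h.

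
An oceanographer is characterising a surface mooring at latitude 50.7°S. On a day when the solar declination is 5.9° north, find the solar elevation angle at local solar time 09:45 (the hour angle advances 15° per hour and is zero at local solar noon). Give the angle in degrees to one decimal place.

Hour angle H = 15° × (9.75 − 12) = -33.75°.
With φ = -50.7°, δ = 5.9°, H = -33.75°: sin φ sin δ = -0.0795, cos φ cos δ cos H = 0.5238, so cos θ_z = 0.4443.
θ_z = arccos(0.4443) = 63.62°, so the elevation is 90° − 63.62° = 26.38°.

26.4°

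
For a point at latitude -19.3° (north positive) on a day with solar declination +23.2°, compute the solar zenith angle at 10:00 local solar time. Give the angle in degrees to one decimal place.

51.6°

Hour angle H = 15° × (10 − 12) = -30.00°.
cos θ_z = sin φ sin δ + cos φ cos δ cos H = (-0.3305)(0.3939) + (0.9438)(0.9191)(0.8660) = 0.6210.
θ_z = arccos(0.6210) = 51.61°.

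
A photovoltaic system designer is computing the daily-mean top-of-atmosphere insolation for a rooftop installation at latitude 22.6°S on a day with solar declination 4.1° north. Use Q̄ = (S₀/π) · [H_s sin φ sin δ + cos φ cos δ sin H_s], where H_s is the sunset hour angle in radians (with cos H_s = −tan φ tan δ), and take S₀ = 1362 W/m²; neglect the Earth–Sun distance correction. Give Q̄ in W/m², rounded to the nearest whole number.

cos H_s = −tan(-22.6°) · tan(4.1°) = 0.0298, so H_s = arccos(0.0298) = 88.29°. In radians, H_s = 1.5410.
H_s sin φ sin δ = 1.5410 × -0.3843 × 0.0715 = -0.0423.
cos φ cos δ sin H_s = 0.9232 × 0.9974 × 0.9996 = 0.9204.
Q̄ = (1362/π) × (-0.0423 + 0.9204) = 433.54 × 0.8781 = 380.69 W/m².

381 W/m²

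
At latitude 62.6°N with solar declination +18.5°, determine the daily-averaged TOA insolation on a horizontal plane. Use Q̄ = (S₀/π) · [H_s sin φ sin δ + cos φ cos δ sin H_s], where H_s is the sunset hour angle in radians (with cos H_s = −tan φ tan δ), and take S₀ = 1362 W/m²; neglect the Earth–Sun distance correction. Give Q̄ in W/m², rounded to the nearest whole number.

−tan φ tan δ = −(1.9292)(0.3346) = -0.6455; H_s = arccos(-0.6455) = 130.20°. In radians, H_s = 2.2724.
H_s sin φ sin δ = 2.2724 × 0.8878 × 0.3173 = 0.6401.
cos φ cos δ sin H_s = 0.4602 × 0.9483 × 0.7638 = 0.3333.
Q̄ = (1362/π) × (0.6401 + 0.3333) = 433.54 × 0.9734 = 422.01 W/m².

422 W/m²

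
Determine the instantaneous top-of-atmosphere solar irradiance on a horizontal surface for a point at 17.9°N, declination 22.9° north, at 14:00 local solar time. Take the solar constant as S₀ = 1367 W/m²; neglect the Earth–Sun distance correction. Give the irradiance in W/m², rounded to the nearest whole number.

Hour angle H = 15° × (14 − 12) = 30.00°.
With φ = 17.9°, δ = 22.9°, H = 30.00°: sin φ sin δ = 0.1196, cos φ cos δ cos H = 0.7592, so cos θ_z = 0.8788.
Top-of-atmosphere irradiance = S₀ cos θ_z = 1367 × 0.8788 = 1201.32 W/m².

1201 W/m²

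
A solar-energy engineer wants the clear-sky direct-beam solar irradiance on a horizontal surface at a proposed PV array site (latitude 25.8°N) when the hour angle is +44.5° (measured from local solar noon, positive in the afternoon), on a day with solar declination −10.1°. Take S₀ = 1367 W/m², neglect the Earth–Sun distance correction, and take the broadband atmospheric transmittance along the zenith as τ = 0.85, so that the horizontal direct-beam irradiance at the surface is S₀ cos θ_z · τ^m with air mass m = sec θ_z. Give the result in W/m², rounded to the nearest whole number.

cos θ_z = sin φ sin δ + cos φ cos δ cos H = (0.4352)(-0.1754) + (0.9003)(0.9845)(0.7133) = 0.5559.
Air mass m = 1/cos θ_z = 1/0.5559 = 1.799; τ^m = 0.85^1.799 = 0.7465.
Surface direct beam = 1367 × 0.5559 × 0.7465 = 567.28 W/m².

567 W/m²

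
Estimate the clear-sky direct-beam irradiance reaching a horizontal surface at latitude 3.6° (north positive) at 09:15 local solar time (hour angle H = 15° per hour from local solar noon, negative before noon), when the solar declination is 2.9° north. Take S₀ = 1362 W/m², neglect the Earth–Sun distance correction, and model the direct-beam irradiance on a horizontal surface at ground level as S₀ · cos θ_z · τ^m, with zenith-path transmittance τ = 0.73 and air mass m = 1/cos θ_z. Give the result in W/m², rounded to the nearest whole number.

675 W/m²

Hour angle H = 15° × (9.25 − 12) = -41.25°.
cos θ_z = sin φ sin δ + cos φ cos δ cos H = (0.0628)(0.0506) + (0.9980)(0.9987)(0.7518) = 0.7525.
Air mass m = 1/cos θ_z = 1/0.7525 = 1.329; τ^m = 0.73^1.329 = 0.6582.
Surface direct beam = 1362 × 0.7525 × 0.6582 = 674.59 W/m².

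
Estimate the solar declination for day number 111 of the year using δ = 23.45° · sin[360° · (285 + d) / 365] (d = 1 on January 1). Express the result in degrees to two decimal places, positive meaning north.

+11.93°

360 × (285 + 111) / 365 = 390.575°; sin(390.575°) = 0.5087.
δ = 23.45 × 0.5087 = 11.929° ≈ +11.93°.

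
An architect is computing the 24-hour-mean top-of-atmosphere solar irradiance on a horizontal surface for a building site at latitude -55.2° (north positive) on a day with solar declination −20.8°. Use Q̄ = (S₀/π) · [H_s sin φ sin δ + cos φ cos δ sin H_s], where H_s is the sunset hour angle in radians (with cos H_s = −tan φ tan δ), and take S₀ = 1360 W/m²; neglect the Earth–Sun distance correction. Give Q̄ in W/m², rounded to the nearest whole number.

465 W/m²

cos H_s = −tan(-55.2°) · tan(-20.8°) = -0.5466, so H_s = arccos(-0.5466) = 123.13°. In radians, H_s = 2.1490.
H_s sin φ sin δ = 2.1490 × -0.8211 × -0.3551 = 0.6266.
cos φ cos δ sin H_s = 0.5707 × 0.9348 × 0.8374 = 0.4467.
Q̄ = (1360/π) × (0.6266 + 0.4467) = 432.90 × 1.0733 = 464.63 W/m².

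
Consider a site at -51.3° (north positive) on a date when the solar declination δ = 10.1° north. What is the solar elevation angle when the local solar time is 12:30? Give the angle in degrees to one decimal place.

Hour angle H = 15° × (12.5 − 12) = 7.50°.
cos θ_z = sin(-51.3°) sin(10.1°) + cos(-51.3°) cos(10.1°) cos(7.50°) = -0.1369 + 0.6103 = 0.4734.
θ_z = arccos(0.4734) = 61.74°, so the elevation is 90° − 61.74° = 28.26°.

28.3°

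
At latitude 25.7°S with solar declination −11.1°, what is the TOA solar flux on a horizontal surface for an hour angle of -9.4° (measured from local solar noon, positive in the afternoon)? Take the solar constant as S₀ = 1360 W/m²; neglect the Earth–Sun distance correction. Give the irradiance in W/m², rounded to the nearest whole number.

With φ = -25.7°, δ = -11.1°, H = -9.40°: sin φ sin δ = 0.0835, cos φ cos δ cos H = 0.8723, so cos θ_z = 0.9558.
Top-of-atmosphere irradiance = S₀ cos θ_z = 1360 × 0.9558 = 1299.89 W/m².

1300 W/m²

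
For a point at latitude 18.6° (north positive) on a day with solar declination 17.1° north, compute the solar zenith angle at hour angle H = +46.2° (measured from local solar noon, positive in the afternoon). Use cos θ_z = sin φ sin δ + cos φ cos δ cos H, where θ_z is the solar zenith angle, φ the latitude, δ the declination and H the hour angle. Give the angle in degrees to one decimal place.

43.9°

cos θ_z = sin φ sin δ + cos φ cos δ cos H = (0.3190)(0.2940) + (0.9478)(0.9558)(0.6921) = 0.7208.
θ_z = arccos(0.7208) = 43.88°.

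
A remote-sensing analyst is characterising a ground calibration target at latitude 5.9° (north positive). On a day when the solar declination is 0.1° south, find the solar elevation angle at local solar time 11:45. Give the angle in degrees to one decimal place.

Hour angle H = 15° × (11.75 − 12) = -3.75°.
cos θ_z = sin(5.9°) sin(-0.1°) + cos(5.9°) cos(-0.1°) cos(-3.75°) = -0.0002 + 0.9926 = 0.9924.
θ_z = arccos(0.9924) = 7.07°, so the elevation is 90° − 7.07° = 82.93°.

82.9°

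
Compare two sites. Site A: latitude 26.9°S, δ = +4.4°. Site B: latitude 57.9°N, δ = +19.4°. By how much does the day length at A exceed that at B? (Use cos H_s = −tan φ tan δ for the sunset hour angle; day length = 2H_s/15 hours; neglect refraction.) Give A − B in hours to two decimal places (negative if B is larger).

A: H_s = arccos(−tan -26.9° · tan 4.4°) = 87.76°, so 2H_s/15 = 11.7013 h.
B: H_s = arccos(−tan 57.9° · tan 19.4°) = 124.15°, so 2H_s/15 = 16.5533 h.
A − B = 11.7013 − 16.5533 = -4.8520 h.

-4.85 h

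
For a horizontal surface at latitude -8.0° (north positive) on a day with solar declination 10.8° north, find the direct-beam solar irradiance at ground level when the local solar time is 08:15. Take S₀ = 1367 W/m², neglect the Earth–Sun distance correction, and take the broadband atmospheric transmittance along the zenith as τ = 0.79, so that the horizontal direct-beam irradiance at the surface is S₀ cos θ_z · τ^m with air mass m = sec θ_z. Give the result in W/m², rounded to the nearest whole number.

445 W/m²

Hour angle H = 15° × (8.25 − 12) = -56.25°.
cos θ_z = sin φ sin δ + cos φ cos δ cos H = (-0.1392)(0.1874) + (0.9903)(0.9823)(0.5556) = 0.5144.
Air mass m = 1/cos θ_z = 1/0.5144 = 1.944; τ^m = 0.79^1.944 = 0.6324.
Surface direct beam = 1367 × 0.5144 × 0.6324 = 444.69 W/m².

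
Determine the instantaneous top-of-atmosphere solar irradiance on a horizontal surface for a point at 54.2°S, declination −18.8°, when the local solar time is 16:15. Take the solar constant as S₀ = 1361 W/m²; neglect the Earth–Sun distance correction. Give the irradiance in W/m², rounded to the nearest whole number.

Hour angle H = 15° × (16.25 − 12) = 63.75°.
cos θ_z = sin(-54.2°) sin(-18.8°) + cos(-54.2°) cos(-18.8°) cos(63.75°) = 0.2614 + 0.2449 = 0.5063.
Top-of-atmosphere irradiance = S₀ cos θ_z = 1361 × 0.5063 = 689.07 W/m².

689 W/m²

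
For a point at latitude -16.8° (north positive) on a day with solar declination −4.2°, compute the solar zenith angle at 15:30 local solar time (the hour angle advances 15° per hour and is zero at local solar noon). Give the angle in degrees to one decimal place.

53.0°

Hour angle H = 15° × (15.5 − 12) = 52.50°.
cos θ_z = sin(-16.8°) sin(-4.2°) + cos(-16.8°) cos(-4.2°) cos(52.50°) = 0.0212 + 0.5812 = 0.6024.
θ_z = arccos(0.6024) = 52.96°.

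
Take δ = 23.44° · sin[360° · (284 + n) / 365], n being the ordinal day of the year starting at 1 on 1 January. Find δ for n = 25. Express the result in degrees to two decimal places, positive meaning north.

360 × (284 + 25) / 365 = 304.767°; sin(304.767°) = -0.8215.
δ = 23.44 × -0.8215 = -19.256° ≈ -19.26°.

-19.26°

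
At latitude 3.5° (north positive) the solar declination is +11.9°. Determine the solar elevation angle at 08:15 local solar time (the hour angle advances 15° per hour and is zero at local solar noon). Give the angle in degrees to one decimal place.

33.7°

Hour angle H = 15° × (8.25 − 12) = -56.25°.
cos θ_z = sin φ sin δ + cos φ cos δ cos H = (0.0610)(0.2062) + (0.9981)(0.9785)(0.5556) = 0.5552.
θ_z = arccos(0.5552) = 56.28°, so the elevation is 90° − 56.28° = 33.72°.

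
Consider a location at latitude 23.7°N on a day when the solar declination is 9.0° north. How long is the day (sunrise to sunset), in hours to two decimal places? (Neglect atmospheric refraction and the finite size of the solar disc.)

12.53 hours

cos H_s = −tan(23.7°) · tan(9.0°) = -0.0695, so H_s = arccos(-0.0695) = 93.99°.
Day length = 2 H_s / 15° h⁻¹ = 187.98° / 15 = 12.532 h.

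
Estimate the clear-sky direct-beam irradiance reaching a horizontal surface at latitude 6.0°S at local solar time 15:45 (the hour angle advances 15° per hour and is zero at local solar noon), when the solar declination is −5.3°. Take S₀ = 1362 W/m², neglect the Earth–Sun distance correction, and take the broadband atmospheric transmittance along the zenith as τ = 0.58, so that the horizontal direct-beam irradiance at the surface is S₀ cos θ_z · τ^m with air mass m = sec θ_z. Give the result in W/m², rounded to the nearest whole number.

288 W/m²

Hour angle H = 15° × (15.75 − 12) = 56.25°.
With φ = -6.0°, δ = -5.3°, H = 56.25°: sin φ sin δ = 0.0097, cos φ cos δ cos H = 0.5502, so cos θ_z = 0.5599.
Air mass m = 1/cos θ_z = 1/0.5599 = 1.786; τ^m = 0.58^1.786 = 0.3780.
Surface direct beam = 1362 × 0.5599 × 0.3780 = 288.26 W/m².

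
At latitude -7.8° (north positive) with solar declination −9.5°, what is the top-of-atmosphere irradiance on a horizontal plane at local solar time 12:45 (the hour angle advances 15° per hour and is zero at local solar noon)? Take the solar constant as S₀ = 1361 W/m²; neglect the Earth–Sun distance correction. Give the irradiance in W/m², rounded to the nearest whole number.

Hour angle H = 15° × (12.75 − 12) = 11.25°.
cos θ_z = sin(-7.8°) sin(-9.5°) + cos(-7.8°) cos(-9.5°) cos(11.25°) = 0.0224 + 0.9584 = 0.9808.
Top-of-atmosphere irradiance = S₀ cos θ_z = 1361 × 0.9808 = 1334.87 W/m².

1335 W/m²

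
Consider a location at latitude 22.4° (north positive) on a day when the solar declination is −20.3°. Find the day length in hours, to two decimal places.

10.83 hours

The sunset hour angle satisfies cos H_s = −tan φ tan δ = 0.1525, giving H_s = 81.23°.
Day length = 2 H_s / 15° h⁻¹ = 162.46° / 15 = 10.831 h.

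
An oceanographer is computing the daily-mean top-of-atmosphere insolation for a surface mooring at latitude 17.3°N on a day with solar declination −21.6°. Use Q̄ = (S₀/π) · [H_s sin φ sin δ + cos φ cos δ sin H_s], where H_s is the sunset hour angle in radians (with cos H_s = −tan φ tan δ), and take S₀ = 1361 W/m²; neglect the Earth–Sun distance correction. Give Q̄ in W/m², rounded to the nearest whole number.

The sunset hour angle satisfies cos H_s = −tan φ tan δ = 0.1233, giving H_s = 82.92°. In radians, H_s = 1.4472.
H_s sin φ sin δ = 1.4472 × 0.2974 × -0.3681 = -0.1584.
cos φ cos δ sin H_s = 0.9548 × 0.9298 × 0.9924 = 0.8810.
Q̄ = (1361/π) × (-0.1584 + 0.8810) = 433.22 × 0.7226 = 313.04 W/m².

313 W/m²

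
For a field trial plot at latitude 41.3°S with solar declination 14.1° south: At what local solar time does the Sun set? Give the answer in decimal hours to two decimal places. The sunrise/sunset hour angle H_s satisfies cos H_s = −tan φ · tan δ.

cos H_s = −tan(-41.3°) · tan(-14.1°) = -0.2207, so H_s = arccos(-0.2207) = 102.75°.
Sunset is at 12 + H_s/15 = 12 + 6.850 = 18.850 h local solar time.

18.85 h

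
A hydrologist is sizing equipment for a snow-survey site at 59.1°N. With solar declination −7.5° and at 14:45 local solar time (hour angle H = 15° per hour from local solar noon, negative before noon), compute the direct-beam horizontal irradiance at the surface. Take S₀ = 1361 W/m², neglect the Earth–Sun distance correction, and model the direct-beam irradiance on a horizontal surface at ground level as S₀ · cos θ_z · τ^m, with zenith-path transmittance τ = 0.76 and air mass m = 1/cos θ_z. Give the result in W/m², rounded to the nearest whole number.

Hour angle H = 15° × (14.75 − 12) = 41.25°.
cos θ_z = sin(59.1°) sin(-7.5°) + cos(59.1°) cos(-7.5°) cos(41.25°) = -0.1120 + 0.3828 = 0.2708.
Air mass m = 1/cos θ_z = 1/0.2708 = 3.693; τ^m = 0.76^3.693 = 0.3629.
Surface direct beam = 1361 × 0.2708 × 0.3629 = 133.75 W/m².

134 W/m²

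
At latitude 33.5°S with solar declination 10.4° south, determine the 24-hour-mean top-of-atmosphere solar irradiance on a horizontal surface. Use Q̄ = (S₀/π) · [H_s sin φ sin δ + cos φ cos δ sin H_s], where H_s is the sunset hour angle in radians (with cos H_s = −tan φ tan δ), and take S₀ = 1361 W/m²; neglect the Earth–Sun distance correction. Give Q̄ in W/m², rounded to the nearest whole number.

The sunset hour angle satisfies cos H_s = −tan φ tan δ = -0.1215, giving H_s = 96.98°. In radians, H_s = 1.6926.
H_s sin φ sin δ = 1.6926 × -0.5519 × -0.1805 = 0.1686.
cos φ cos δ sin H_s = 0.8339 × 0.9836 × 0.9926 = 0.8142.
Q̄ = (1361/π) × (0.1686 + 0.8142) = 433.22 × 0.9828 = 425.77 W/m².

426 W/m²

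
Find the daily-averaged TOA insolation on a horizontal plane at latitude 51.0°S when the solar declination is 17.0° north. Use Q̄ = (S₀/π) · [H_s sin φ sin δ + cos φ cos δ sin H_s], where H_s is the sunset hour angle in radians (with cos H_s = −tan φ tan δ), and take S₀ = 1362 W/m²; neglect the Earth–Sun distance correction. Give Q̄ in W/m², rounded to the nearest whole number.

cos H_s = −tan(-51.0°) · tan(17.0°) = 0.3775, so H_s = arccos(0.3775) = 67.82°. In radians, H_s = 1.1837.
H_s sin φ sin δ = 1.1837 × -0.7771 × 0.2924 = -0.2690.
cos φ cos δ sin H_s = 0.6293 × 0.9563 × 0.9260 = 0.5573.
Q̄ = (1362/π) × (-0.2690 + 0.5573) = 433.54 × 0.2883 = 124.99 W/m².

125 W/m²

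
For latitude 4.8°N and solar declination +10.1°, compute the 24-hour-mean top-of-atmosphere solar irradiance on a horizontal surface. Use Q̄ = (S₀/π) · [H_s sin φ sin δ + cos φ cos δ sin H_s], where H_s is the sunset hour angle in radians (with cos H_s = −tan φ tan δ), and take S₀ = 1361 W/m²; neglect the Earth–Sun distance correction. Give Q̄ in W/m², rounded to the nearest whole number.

435 W/m²

cos H_s = −tan(4.8°) · tan(10.1°) = -0.0150, so H_s = arccos(-0.0150) = 90.86°. In radians, H_s = 1.5858.
H_s sin φ sin δ = 1.5858 × 0.0837 × 0.1754 = 0.0233.
cos φ cos δ sin H_s = 0.9965 × 0.9845 × 0.9999 = 0.9810.
Q̄ = (1361/π) × (0.0233 + 0.9810) = 433.22 × 1.0043 = 435.08 W/m².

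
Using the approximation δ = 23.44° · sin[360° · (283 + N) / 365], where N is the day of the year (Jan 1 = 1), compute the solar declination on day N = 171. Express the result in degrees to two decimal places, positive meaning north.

+23.42°

360 × (283 + 171) / 365 = 447.781°; sin(447.781°) = 0.9993.
δ = 23.44 × 0.9993 = 23.424° ≈ +23.42°.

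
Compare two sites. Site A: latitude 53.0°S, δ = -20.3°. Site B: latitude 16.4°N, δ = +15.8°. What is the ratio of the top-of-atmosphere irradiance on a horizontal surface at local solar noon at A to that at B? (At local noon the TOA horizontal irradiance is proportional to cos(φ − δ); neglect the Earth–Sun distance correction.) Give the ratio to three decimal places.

A: cos θ_z = cos(-53.0° − (-20.3°)) = 0.8415.
B: cos θ_z = cos(16.4° − (15.8°)) = 0.9999.
Ratio A/B = 0.8415 / 0.9999 = 0.8416.

0.842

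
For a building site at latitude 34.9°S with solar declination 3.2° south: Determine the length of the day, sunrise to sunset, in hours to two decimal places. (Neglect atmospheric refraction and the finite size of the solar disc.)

The sunset hour angle satisfies cos H_s = −tan φ tan δ = -0.0390, giving H_s = 92.24°.
Day length = 2 H_s / 15° h⁻¹ = 184.48° / 15 = 12.299 h.

12.30 hours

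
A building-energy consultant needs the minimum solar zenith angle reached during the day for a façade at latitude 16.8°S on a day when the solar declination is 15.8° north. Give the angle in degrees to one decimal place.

At local solar noon the hour angle is zero, so the zenith angle is |φ − δ| = |-16.8° − (15.8°)| = 32.6°.

32.6°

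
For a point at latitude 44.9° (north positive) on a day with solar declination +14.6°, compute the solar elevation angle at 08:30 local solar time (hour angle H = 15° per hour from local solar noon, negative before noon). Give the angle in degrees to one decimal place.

Hour angle H = 15° × (8.5 − 12) = -52.50°.
With φ = 44.9°, δ = 14.6°, H = -52.50°: sin φ sin δ = 0.1779, cos φ cos δ cos H = 0.4173, so cos θ_z = 0.5952.
θ_z = arccos(0.5952) = 53.47°, so the elevation is 90° − 53.47° = 36.53°.

36.5°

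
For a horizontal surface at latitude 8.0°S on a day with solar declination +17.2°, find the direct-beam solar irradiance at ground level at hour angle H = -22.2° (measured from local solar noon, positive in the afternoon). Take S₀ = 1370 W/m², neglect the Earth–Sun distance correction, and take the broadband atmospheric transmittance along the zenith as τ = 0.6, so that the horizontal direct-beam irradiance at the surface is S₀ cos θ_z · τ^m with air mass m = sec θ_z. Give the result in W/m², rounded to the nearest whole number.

620 W/m²

With φ = -8.0°, δ = 17.2°, H = -22.20°: sin φ sin δ = -0.0412, cos φ cos δ cos H = 0.8759, so cos θ_z = 0.8347.
Air mass m = 1/cos θ_z = 1/0.8347 = 1.198; τ^m = 0.6^1.198 = 0.5423.
Surface direct beam = 1370 × 0.8347 × 0.5423 = 620.14 W/m².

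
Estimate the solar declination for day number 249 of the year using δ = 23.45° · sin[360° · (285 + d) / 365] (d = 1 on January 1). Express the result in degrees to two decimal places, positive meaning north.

+5.40°

360 × (285 + 249) / 365 = 526.685°; sin(526.685°) = 0.2303.
δ = 23.45 × 0.2303 = 5.401° ≈ +5.40°.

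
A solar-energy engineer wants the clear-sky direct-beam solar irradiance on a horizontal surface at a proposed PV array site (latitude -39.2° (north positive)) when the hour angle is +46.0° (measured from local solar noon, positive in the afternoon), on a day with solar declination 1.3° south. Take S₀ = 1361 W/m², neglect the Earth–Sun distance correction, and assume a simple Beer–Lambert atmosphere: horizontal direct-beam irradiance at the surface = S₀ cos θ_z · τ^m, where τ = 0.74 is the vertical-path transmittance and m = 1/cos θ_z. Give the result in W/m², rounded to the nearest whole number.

With φ = -39.2°, δ = -1.3°, H = 46.00°: sin φ sin δ = 0.0143, cos φ cos δ cos H = 0.5382, so cos θ_z = 0.5525.
Air mass m = 1/cos θ_z = 1/0.5525 = 1.810; τ^m = 0.74^1.810 = 0.5798.
Surface direct beam = 1361 × 0.5525 × 0.5798 = 435.98 W/m².

436 W/m²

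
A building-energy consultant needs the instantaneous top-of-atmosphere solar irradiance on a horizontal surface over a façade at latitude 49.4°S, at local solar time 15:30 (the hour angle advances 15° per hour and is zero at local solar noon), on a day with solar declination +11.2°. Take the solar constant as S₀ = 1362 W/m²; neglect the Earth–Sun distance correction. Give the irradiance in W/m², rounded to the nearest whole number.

Hour angle H = 15° × (15.5 − 12) = 52.50°.
With φ = -49.4°, δ = 11.2°, H = 52.50°: sin φ sin δ = -0.1475, cos φ cos δ cos H = 0.3886, so cos θ_z = 0.2411.
Top-of-atmosphere irradiance = S₀ cos θ_z = 1362 × 0.2411 = 328.38 W/m².

328 W/m²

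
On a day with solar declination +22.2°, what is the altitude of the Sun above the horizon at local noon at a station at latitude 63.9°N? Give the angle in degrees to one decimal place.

At local solar noon the hour angle is zero, so the elevation is 90° − |φ − δ| = 90° − |63.9° − (22.2°)| = 90° − 41.7° = 48.3°.

48.3°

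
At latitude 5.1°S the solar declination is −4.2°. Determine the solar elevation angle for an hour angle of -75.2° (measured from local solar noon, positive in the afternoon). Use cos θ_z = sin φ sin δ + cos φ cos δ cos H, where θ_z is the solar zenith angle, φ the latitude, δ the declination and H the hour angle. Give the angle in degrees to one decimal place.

15.1°

With φ = -5.1°, δ = -4.2°, H = -75.20°: sin φ sin δ = 0.0065, cos φ cos δ cos H = 0.2538, so cos θ_z = 0.2603.
θ_z = arccos(0.2603) = 74.91°, so the elevation is 90° − 74.91° = 15.09°.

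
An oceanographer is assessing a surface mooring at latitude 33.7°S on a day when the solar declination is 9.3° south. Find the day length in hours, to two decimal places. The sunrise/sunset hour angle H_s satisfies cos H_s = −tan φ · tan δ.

12.84 hours

−tan φ tan δ = −(-0.6669)(-0.1638) = -0.1092; H_s = arccos(-0.1092) = 96.27°.
Day length = 2 H_s / 15° h⁻¹ = 192.54° / 15 = 12.836 h.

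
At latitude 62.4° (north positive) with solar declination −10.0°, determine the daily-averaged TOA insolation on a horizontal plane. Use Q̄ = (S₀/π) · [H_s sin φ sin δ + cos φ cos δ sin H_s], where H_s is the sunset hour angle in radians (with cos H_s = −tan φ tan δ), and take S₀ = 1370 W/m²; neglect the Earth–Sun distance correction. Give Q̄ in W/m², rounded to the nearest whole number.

cos H_s = −tan(62.4°) · tan(-10.0°) = 0.3373, so H_s = arccos(0.3373) = 70.29°. In radians, H_s = 1.2268.
H_s sin φ sin δ = 1.2268 × 0.8862 × -0.1736 = -0.1887.
cos φ cos δ sin H_s = 0.4633 × 0.9848 × 0.9414 = 0.4295.
Q̄ = (1370/π) × (-0.1887 + 0.4295) = 436.08 × 0.2408 = 105.01 W/m².

105 W/m²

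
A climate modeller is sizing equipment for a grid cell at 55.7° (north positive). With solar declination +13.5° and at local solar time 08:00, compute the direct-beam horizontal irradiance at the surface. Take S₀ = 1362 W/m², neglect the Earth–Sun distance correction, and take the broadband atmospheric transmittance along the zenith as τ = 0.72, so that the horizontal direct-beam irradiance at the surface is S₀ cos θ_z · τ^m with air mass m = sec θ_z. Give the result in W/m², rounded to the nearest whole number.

315 W/m²

Hour angle H = 15° × (8 − 12) = -60.00°.
cos θ_z = sin φ sin δ + cos φ cos δ cos H = (0.8261)(0.2334) + (0.5635)(0.9724)(0.5000) = 0.4668.
Air mass m = 1/cos θ_z = 1/0.4668 = 2.142; τ^m = 0.72^2.142 = 0.4948.
Surface direct beam = 1362 × 0.4668 × 0.4948 = 314.58 W/m².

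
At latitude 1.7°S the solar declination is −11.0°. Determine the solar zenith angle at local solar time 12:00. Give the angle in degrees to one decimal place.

Hour angle H = 15° × (12 − 12) = 0.00°.
With φ = -1.7°, δ = -11.0°, H = 0.00°: sin φ sin δ = 0.0057, cos φ cos δ cos H = 0.9812, so cos θ_z = 0.9869.
θ_z = arccos(0.9869) = 9.28°.

9.3°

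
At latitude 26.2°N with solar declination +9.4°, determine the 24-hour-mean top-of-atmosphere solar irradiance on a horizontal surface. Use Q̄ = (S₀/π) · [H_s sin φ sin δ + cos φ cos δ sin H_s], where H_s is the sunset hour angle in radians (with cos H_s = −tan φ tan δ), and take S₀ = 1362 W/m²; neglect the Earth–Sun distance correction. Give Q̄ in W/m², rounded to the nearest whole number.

434 W/m²

The sunset hour angle satisfies cos H_s = −tan φ tan δ = -0.0815, giving H_s = 94.67°. In radians, H_s = 1.6523.
H_s sin φ sin δ = 1.6523 × 0.4415 × 0.1633 = 0.1191.
cos φ cos δ sin H_s = 0.8973 × 0.9866 × 0.9967 = 0.8824.
Q̄ = (1362/π) × (0.1191 + 0.8824) = 433.54 × 1.0015 = 434.19 W/m².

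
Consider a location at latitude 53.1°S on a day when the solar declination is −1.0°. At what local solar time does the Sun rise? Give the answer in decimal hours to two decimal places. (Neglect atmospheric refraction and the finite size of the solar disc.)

5.91 h

−tan φ tan δ = −(-1.3319)(-0.0175) = -0.0233; H_s = arccos(-0.0233) = 91.34°.
Sunrise is at 12 − H_s/15 = 12 − 6.089 = 5.911 h local solar time.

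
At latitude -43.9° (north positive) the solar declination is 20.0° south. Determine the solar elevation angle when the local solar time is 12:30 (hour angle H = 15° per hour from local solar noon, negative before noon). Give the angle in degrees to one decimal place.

Hour angle H = 15° × (12.5 − 12) = 7.50°.
cos θ_z = sin(-43.9°) sin(-20.0°) + cos(-43.9°) cos(-20.0°) cos(7.50°) = 0.2372 + 0.6713 = 0.9085.
θ_z = arccos(0.9085) = 24.70°, so the elevation is 90° − 24.70° = 65.30°.

65.3°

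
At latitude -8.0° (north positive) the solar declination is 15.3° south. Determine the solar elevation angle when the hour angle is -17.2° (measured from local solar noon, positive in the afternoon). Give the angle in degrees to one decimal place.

cos θ_z = sin φ sin δ + cos φ cos δ cos H = (-0.1392)(-0.2639) + (0.9903)(0.9646)(0.9553) = 0.9493.
θ_z = arccos(0.9493) = 18.32°, so the elevation is 90° − 18.32° = 71.68°.

71.7°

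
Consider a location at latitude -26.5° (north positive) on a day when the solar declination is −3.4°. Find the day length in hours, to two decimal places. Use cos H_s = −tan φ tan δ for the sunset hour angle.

12.23 hours

The sunset hour angle satisfies cos H_s = −tan φ tan δ = -0.0296, giving H_s = 91.70°.
Day length = 2 H_s / 15° h⁻¹ = 183.40° / 15 = 12.227 h.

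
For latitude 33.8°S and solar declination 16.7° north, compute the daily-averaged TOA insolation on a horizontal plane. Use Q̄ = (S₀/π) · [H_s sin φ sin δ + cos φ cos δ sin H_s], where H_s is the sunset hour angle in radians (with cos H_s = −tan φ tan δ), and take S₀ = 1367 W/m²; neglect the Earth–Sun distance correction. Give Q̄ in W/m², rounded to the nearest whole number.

244 W/m²

cos H_s = −tan(-33.8°) · tan(16.7°) = 0.2008, so H_s = arccos(0.2008) = 78.42°. In radians, H_s = 1.3687.
H_s sin φ sin δ = 1.3687 × -0.5563 × 0.2874 = -0.2188.
cos φ cos δ sin H_s = 0.8310 × 0.9578 × 0.9796 = 0.7797.
Q̄ = (1367/π) × (-0.2188 + 0.7797) = 435.13 × 0.5609 = 244.06 W/m².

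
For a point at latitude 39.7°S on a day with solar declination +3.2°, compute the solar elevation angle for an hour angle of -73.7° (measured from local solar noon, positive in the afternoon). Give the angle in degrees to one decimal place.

With φ = -39.7°, δ = 3.2°, H = -73.70°: sin φ sin δ = -0.0357, cos φ cos δ cos H = 0.2156, so cos θ_z = 0.1799.
θ_z = arccos(0.1799) = 79.64°, so the elevation is 90° − 79.64° = 10.36°.

10.4°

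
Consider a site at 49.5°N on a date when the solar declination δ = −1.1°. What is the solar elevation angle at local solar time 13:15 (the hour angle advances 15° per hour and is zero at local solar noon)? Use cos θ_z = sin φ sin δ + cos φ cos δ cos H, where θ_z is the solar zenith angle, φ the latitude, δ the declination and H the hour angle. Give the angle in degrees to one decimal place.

Hour angle H = 15° × (13.25 − 12) = 18.75°.
With φ = 49.5°, δ = -1.1°, H = 18.75°: sin φ sin δ = -0.0146, cos φ cos δ cos H = 0.6149, so cos θ_z = 0.6003.
θ_z = arccos(0.6003) = 53.11°, so the elevation is 90° − 53.11° = 36.89°.

36.9°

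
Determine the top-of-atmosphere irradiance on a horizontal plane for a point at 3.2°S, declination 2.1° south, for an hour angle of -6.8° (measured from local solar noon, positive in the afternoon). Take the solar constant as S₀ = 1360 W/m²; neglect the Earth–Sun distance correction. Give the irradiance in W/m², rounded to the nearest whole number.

1350 W/m²

With φ = -3.2°, δ = -2.1°, H = -6.80°: sin φ sin δ = 0.0020, cos φ cos δ cos H = 0.9908, so cos θ_z = 0.9928.
Top-of-atmosphere irradiance = S₀ cos θ_z = 1360 × 0.9928 = 1350.21 W/m².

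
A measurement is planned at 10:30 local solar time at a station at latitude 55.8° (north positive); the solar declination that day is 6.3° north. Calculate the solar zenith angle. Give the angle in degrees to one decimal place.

52.6°

Hour angle H = 15° × (10.5 − 12) = -22.50°.
With φ = 55.8°, δ = 6.3°, H = -22.50°: sin φ sin δ = 0.0908, cos φ cos δ cos H = 0.5162, so cos θ_z = 0.6070.
θ_z = arccos(0.6070) = 52.63°.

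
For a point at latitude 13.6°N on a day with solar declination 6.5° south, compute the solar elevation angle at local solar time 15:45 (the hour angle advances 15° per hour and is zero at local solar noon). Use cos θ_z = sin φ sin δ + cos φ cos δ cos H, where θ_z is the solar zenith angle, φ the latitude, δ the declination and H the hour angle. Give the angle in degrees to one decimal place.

Hour angle H = 15° × (15.75 − 12) = 56.25°.
cos θ_z = sin(13.6°) sin(-6.5°) + cos(13.6°) cos(-6.5°) cos(56.25°) = -0.0266 + 0.5365 = 0.5099.
θ_z = arccos(0.5099) = 59.34°, so the elevation is 90° − 59.34° = 30.66°.

30.7°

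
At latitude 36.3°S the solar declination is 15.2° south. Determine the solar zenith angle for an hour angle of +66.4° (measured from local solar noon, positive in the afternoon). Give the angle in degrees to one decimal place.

62.2°

With φ = -36.3°, δ = -15.2°, H = 66.40°: sin φ sin δ = 0.1552, cos φ cos δ cos H = 0.3114, so cos θ_z = 0.4666.
θ_z = arccos(0.4666) = 62.19°.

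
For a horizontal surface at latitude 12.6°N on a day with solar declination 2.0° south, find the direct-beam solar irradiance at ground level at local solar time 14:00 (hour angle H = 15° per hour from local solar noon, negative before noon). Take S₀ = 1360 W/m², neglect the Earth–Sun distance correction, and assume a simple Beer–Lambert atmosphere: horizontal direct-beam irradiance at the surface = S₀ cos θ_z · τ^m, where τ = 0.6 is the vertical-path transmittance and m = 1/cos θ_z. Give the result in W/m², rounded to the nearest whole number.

Hour angle H = 15° × (14 − 12) = 30.00°.
cos θ_z = sin(12.6°) sin(-2.0°) + cos(12.6°) cos(-2.0°) cos(30.00°) = -0.0076 + 0.8447 = 0.8371.
Air mass m = 1/cos θ_z = 1/0.8371 = 1.195; τ^m = 0.6^1.195 = 0.5431.
Surface direct beam = 1360 × 0.8371 × 0.5431 = 618.30 W/m².

618 W/m²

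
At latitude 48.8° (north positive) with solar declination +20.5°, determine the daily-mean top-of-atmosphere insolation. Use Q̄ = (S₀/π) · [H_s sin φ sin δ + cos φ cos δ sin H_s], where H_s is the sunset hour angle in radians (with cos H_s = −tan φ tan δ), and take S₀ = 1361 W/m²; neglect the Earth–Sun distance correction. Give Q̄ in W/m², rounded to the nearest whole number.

471 W/m²

−tan φ tan δ = −(1.1423)(0.3739) = -0.4271; H_s = arccos(-0.4271) = 115.28°. In radians, H_s = 2.0120.
H_s sin φ sin δ = 2.0120 × 0.7524 × 0.3502 = 0.5301.
cos φ cos δ sin H_s = 0.6587 × 0.9367 × 0.9042 = 0.5579.
Q̄ = (1361/π) × (0.5301 + 0.5579) = 433.22 × 1.0880 = 471.34 W/m².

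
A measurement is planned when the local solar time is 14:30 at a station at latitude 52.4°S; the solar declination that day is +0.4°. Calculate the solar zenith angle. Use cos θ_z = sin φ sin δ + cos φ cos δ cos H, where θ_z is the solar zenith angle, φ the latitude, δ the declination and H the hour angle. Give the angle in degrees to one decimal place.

61.4°

Hour angle H = 15° × (14.5 − 12) = 37.50°.
cos θ_z = sin φ sin δ + cos φ cos δ cos H = (-0.7923)(0.0070) + (0.6101)(1.0000)(0.7934) = 0.4785.
θ_z = arccos(0.4785) = 61.41°.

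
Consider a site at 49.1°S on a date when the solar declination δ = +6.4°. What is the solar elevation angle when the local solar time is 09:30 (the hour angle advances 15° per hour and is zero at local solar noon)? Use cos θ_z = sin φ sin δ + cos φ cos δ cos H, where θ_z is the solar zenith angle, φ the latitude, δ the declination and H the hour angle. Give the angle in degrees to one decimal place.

25.6°

Hour angle H = 15° × (9.5 − 12) = -37.50°.
With φ = -49.1°, δ = 6.4°, H = -37.50°: sin φ sin δ = -0.0843, cos φ cos δ cos H = 0.5162, so cos θ_z = 0.4319.
θ_z = arccos(0.4319) = 64.41°, so the elevation is 90° − 64.41° = 25.59°.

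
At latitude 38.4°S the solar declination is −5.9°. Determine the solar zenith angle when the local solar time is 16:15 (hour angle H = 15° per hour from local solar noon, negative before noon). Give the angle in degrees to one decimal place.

Hour angle H = 15° × (16.25 − 12) = 63.75°.
With φ = -38.4°, δ = -5.9°, H = 63.75°: sin φ sin δ = 0.0638, cos φ cos δ cos H = 0.3448, so cos θ_z = 0.4086.
θ_z = arccos(0.4086) = 65.88°.

65.9°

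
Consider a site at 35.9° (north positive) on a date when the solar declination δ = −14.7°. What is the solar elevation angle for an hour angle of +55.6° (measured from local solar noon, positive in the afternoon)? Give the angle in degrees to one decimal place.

cos θ_z = sin φ sin δ + cos φ cos δ cos H = (0.5864)(-0.2538) + (0.8100)(0.9673)(0.5650) = 0.2939.
θ_z = arccos(0.2939) = 72.91°, so the elevation is 90° − 72.91° = 17.09°.

17.1°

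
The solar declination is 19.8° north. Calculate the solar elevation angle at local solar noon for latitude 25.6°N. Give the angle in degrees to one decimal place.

84.2°

At local solar noon the hour angle is zero, so the elevation is 90° − |φ − δ| = 90° − |25.6° − (19.8°)| = 90° − 5.8° = 84.2°.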